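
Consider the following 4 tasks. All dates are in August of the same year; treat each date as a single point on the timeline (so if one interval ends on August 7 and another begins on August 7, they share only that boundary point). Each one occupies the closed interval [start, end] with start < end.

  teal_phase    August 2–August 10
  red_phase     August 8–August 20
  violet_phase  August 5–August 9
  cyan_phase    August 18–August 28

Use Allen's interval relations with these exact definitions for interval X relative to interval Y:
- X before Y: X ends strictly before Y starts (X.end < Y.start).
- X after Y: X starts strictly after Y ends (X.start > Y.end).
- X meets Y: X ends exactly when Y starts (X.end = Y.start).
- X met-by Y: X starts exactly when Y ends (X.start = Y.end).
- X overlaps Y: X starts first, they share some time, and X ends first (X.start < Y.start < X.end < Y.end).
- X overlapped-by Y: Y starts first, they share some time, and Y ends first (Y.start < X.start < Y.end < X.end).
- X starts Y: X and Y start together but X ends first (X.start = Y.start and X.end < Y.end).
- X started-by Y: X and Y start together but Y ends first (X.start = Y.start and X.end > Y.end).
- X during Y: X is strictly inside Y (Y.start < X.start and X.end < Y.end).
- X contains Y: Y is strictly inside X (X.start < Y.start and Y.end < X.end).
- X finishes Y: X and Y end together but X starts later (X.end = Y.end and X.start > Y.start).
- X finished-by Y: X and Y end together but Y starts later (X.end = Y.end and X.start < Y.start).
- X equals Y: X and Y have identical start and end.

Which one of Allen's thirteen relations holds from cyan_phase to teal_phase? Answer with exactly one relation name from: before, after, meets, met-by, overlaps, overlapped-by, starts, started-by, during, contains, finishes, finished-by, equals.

after

cyan_phase = [August 18, August 28]; teal_phase = [August 2, August 10].
Compare endpoints: cyan_phase.start > teal_phase.start, cyan_phase.start > teal_phase.end, cyan_phase.end > teal_phase.start, cyan_phase.end > teal_phase.end.
That pattern is 'after'.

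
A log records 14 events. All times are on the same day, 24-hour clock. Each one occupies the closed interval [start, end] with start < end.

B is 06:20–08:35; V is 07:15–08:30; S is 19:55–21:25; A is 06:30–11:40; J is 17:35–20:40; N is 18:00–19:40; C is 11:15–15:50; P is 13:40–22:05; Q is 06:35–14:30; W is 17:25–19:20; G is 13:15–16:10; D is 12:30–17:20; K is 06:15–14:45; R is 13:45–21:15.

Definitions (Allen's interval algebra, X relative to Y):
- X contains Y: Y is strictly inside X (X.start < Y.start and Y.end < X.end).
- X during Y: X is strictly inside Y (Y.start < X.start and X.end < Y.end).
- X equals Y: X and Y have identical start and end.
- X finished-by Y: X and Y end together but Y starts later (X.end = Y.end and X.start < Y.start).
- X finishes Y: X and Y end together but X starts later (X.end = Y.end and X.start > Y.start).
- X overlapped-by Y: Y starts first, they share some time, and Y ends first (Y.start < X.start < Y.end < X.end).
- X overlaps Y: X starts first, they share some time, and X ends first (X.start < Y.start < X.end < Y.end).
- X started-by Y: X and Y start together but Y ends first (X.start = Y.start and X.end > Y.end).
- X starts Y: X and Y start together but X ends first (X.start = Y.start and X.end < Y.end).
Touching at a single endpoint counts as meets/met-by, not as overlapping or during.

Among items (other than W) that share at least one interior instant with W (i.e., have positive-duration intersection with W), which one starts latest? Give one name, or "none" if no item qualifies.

Target W = [17:25, 19:20].
A [06:30, 11:40] → before → excluded.
B [06:20, 08:35] → before → excluded.
C [11:15, 15:50] → before → excluded.
D [12:30, 17:20] → before → excluded.
G [13:15, 16:10] → before → excluded.
J [17:35, 20:40] → overlapped-by → candidate.
K [06:15, 14:45] → before → excluded.
N [18:00, 19:40] → overlapped-by → candidate.
P [13:40, 22:05] → contains → candidate.
Q [06:35, 14:30] → before → excluded.
R [13:45, 21:15] → contains → candidate.
S [19:55, 21:25] → after → excluded.
V [07:15, 08:30] → before → excluded.
Among candidates, latest start is 18:00 → N.

N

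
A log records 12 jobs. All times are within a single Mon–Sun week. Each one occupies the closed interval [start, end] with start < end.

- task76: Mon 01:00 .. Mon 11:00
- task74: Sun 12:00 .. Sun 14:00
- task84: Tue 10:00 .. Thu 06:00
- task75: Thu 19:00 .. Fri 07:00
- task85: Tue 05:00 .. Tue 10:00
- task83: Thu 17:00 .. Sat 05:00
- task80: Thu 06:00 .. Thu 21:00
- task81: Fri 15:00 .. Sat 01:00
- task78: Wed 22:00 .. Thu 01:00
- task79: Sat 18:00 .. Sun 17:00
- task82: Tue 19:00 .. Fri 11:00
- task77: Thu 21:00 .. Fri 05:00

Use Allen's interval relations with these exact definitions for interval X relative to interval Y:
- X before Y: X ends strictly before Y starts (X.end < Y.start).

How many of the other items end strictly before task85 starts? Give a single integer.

1

Target task85 = [Tue 05:00, Tue 10:00].
task74 [Sun 12:00, Sun 14:00] → after → no.
task75 [Thu 19:00, Fri 07:00] → after → no.
task76 [Mon 01:00, Mon 11:00] → before → counts.
task77 [Thu 21:00, Fri 05:00] → after → no.
task78 [Wed 22:00, Thu 01:00] → after → no.
task79 [Sat 18:00, Sun 17:00] → after → no.
task80 [Thu 06:00, Thu 21:00] → after → no.
task81 [Fri 15:00, Sat 01:00] → after → no.
task82 [Tue 19:00, Fri 11:00] → after → no.
task83 [Thu 17:00, Sat 05:00] → after → no.
task84 [Tue 10:00, Thu 06:00] → met-by → no.
Total: 1.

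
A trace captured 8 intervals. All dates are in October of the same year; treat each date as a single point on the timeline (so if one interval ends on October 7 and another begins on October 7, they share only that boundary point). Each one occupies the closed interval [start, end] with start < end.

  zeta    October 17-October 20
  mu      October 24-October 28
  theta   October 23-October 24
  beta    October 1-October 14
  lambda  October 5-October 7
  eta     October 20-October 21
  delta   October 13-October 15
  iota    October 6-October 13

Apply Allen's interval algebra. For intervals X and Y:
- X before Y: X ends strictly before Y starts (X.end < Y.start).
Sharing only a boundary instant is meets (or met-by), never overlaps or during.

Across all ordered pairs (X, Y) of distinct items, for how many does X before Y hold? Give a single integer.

21

Checking all 56 ordered pairs for relation 'before'; matching pairs in alphabetical order:
(beta, eta): beta before eta ✓
(beta, mu): beta before mu ✓
(beta, theta): beta before theta ✓
(beta, zeta): beta before zeta ✓
(delta, eta): delta before eta ✓
(delta, mu): delta before mu ✓
(delta, theta): delta before theta ✓
(delta, zeta): delta before zeta ✓
(eta, mu): eta before mu ✓
(eta, theta): eta before theta ✓
(iota, eta): iota before eta ✓
(iota, mu): iota before mu ✓
(iota, theta): iota before theta ✓
(iota, zeta): iota before zeta ✓
(lambda, delta): lambda before delta ✓
(lambda, eta): lambda before eta ✓
(lambda, mu): lambda before mu ✓
(lambda, theta): lambda before theta ✓
(lambda, zeta): lambda before zeta ✓
(zeta, mu): zeta before mu ✓
(zeta, theta): zeta before theta ✓
Count: 21.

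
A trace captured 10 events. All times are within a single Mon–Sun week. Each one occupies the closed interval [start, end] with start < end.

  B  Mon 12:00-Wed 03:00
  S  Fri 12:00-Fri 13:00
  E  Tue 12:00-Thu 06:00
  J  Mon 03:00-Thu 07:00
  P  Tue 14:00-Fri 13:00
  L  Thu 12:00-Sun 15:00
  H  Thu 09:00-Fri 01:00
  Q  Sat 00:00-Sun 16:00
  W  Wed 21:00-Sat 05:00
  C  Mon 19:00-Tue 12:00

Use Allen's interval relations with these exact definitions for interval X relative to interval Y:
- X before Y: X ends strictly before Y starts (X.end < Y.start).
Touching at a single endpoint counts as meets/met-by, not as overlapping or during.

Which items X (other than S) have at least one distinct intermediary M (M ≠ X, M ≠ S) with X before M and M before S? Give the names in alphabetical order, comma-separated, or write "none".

B, C, E, J

Target S = [Fri 12:00, Fri 13:00].
Intermediaries M with M before S: B, C, E, H, J.
Via B — items with X before B: none.
Via C — items with X before C: none.
Via E — items with X before E: none.
Via H — items with X before H: B, C, E, J.
Via J — items with X before J: none.
Union: B, C, E, J.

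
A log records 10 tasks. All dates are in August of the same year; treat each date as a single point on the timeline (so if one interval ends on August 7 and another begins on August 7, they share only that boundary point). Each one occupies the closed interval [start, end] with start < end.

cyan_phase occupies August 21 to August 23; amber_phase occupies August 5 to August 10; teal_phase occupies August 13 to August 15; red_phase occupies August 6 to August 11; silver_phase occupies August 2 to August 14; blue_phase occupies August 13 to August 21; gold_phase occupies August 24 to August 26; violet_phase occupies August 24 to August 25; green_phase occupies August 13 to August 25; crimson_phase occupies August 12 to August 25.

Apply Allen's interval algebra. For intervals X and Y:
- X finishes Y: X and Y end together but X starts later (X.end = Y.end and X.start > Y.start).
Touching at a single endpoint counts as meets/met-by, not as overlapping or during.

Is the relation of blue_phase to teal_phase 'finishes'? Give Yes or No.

blue_phase = [August 13, August 21], teal_phase = [August 13, August 15].
Actual relation of blue_phase to teal_phase: started-by.
Asked whether 'finishes' holds → No.

No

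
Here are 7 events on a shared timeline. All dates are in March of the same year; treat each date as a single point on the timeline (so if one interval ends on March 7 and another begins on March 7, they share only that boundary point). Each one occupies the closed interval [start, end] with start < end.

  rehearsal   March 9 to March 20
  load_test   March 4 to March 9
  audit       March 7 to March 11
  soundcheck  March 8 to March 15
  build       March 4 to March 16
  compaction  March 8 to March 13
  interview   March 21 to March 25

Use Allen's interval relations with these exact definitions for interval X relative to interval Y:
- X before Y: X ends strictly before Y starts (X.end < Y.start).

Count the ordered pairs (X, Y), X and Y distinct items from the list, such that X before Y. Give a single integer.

6

Checking all 42 ordered pairs for relation 'before'; matching pairs in alphabetical order:
(audit, interview): audit before interview ✓
(build, interview): build before interview ✓
(compaction, interview): compaction before interview ✓
(load_test, interview): load_test before interview ✓
(rehearsal, interview): rehearsal before interview ✓
(soundcheck, interview): soundcheck before interview ✓
Count: 6.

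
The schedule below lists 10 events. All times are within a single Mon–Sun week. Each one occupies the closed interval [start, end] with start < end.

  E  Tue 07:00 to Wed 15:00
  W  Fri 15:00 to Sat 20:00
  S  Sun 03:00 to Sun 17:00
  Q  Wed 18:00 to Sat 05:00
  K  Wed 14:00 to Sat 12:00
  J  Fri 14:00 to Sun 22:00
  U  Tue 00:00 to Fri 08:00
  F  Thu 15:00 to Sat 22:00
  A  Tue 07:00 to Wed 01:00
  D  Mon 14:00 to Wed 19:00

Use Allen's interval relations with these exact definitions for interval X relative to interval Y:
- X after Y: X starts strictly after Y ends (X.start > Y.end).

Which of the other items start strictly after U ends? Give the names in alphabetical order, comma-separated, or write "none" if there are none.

J, S, W

Target U = [Tue 00:00, Fri 08:00].
A [Tue 07:00, Wed 01:00] → during → no.
D [Mon 14:00, Wed 19:00] → overlaps → no.
E [Tue 07:00, Wed 15:00] → during → no.
F [Thu 15:00, Sat 22:00] → overlapped-by → no.
J [Fri 14:00, Sun 22:00] → after → yes.
K [Wed 14:00, Sat 12:00] → overlapped-by → no.
Q [Wed 18:00, Sat 05:00] → overlapped-by → no.
S [Sun 03:00, Sun 17:00] → after → yes.
W [Fri 15:00, Sat 20:00] → after → yes.
Result: J, S, W.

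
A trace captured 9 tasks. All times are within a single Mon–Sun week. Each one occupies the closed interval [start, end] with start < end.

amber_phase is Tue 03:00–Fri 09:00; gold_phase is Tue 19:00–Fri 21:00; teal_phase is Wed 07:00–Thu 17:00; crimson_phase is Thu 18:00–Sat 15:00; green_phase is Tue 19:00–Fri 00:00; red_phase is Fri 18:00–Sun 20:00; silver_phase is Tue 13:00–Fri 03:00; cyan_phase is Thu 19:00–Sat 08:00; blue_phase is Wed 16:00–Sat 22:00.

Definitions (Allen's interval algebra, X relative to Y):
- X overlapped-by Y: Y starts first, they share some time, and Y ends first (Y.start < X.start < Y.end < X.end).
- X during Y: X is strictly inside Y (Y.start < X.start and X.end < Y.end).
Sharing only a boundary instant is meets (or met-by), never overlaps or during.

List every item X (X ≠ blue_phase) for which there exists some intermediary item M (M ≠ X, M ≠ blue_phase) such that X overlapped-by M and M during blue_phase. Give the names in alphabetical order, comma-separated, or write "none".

red_phase

Target blue_phase = [Wed 16:00, Sat 22:00].
Intermediaries M with M during blue_phase: crimson_phase, cyan_phase.
Via crimson_phase — items with X overlapped-by crimson_phase: red_phase.
Via cyan_phase — items with X overlapped-by cyan_phase: red_phase.
Union: red_phase.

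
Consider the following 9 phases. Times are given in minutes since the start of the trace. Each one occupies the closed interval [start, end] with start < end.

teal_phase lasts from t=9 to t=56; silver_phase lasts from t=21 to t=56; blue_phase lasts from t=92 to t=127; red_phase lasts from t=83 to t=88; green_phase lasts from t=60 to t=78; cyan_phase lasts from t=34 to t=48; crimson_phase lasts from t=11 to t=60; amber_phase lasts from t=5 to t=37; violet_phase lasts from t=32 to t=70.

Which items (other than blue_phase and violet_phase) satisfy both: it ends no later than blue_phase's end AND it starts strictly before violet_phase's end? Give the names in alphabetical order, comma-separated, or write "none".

amber_phase, crimson_phase, cyan_phase, green_phase, silver_phase, teal_phase

Conditions: its end is no later than blue_phase's end (X.end <= t=127) AND its start is strictly before violet_phase's end (X.start < t=70).
amber_phase: end t=37 <= t=127? ✓; start t=5 < t=70? ✓ → yes.
crimson_phase: end t=60 <= t=127? ✓; start t=11 < t=70? ✓ → yes.
cyan_phase: end t=48 <= t=127? ✓; start t=34 < t=70? ✓ → yes.
green_phase: end t=78 <= t=127? ✓; start t=60 < t=70? ✓ → yes.
red_phase: end t=88 <= t=127? ✓; start t=83 < t=70? ✗ → no.
silver_phase: end t=56 <= t=127? ✓; start t=21 < t=70? ✓ → yes.
teal_phase: end t=56 <= t=127? ✓; start t=9 < t=70? ✓ → yes.
Result: amber_phase, crimson_phase, cyan_phase, green_phase, silver_phase, teal_phase.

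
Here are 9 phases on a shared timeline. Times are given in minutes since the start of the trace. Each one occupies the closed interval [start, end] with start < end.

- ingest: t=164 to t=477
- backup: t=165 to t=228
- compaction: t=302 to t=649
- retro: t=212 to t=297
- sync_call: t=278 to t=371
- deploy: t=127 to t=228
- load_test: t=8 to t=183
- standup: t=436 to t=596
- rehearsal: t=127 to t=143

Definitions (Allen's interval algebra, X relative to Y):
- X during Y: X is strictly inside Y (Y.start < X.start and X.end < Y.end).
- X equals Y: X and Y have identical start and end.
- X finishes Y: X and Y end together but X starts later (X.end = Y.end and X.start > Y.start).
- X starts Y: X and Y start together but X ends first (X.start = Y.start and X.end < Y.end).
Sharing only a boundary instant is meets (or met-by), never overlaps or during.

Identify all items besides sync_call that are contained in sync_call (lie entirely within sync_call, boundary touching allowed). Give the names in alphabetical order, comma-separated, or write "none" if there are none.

none

Target sync_call = [t=278, t=371].
backup [t=165, t=228] → before → no.
compaction [t=302, t=649] → overlapped-by → no.
deploy [t=127, t=228] → before → no.
ingest [t=164, t=477] → contains → no.
load_test [t=8, t=183] → before → no.
rehearsal [t=127, t=143] → before → no.
retro [t=212, t=297] → overlaps → no.
standup [t=436, t=596] → after → no.
Result: none.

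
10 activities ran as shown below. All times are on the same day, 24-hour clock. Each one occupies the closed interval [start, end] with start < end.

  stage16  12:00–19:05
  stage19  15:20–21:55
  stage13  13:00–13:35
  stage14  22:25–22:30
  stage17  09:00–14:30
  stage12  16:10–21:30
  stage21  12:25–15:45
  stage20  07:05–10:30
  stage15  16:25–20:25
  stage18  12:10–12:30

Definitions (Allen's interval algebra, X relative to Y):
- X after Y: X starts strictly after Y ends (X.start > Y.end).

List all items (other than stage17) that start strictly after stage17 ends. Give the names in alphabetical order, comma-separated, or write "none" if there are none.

stage12, stage14, stage15, stage19

Target stage17 = [09:00, 14:30].
stage12 [16:10, 21:30] → after → yes.
stage13 [13:00, 13:35] → during → no.
stage14 [22:25, 22:30] → after → yes.
stage15 [16:25, 20:25] → after → yes.
stage16 [12:00, 19:05] → overlapped-by → no.
stage18 [12:10, 12:30] → during → no.
stage19 [15:20, 21:55] → after → yes.
stage20 [07:05, 10:30] → overlaps → no.
stage21 [12:25, 15:45] → overlapped-by → no.
Result: stage12, stage14, stage15, stage19.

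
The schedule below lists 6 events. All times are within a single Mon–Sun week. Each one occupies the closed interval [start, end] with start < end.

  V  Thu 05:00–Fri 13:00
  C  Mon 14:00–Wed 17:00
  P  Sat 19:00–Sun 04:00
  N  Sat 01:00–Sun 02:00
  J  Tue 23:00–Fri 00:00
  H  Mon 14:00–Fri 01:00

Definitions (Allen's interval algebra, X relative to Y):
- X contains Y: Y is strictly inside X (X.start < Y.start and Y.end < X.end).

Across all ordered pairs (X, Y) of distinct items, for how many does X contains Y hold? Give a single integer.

Checking all 30 ordered pairs for relation 'contains'; matching pairs in alphabetical order:
(H, J): H contains J ✓
Count: 1.

1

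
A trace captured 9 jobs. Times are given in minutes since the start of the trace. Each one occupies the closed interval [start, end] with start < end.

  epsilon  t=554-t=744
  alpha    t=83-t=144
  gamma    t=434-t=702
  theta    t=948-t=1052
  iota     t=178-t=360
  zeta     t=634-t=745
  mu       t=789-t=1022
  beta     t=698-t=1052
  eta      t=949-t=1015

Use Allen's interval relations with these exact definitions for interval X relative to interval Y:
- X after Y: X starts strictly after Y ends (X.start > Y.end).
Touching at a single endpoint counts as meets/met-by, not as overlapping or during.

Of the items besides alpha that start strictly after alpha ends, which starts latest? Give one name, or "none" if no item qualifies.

Target alpha = [t=83, t=144].
beta [t=698, t=1052] → after → candidate.
epsilon [t=554, t=744] → after → candidate.
eta [t=949, t=1015] → after → candidate.
gamma [t=434, t=702] → after → candidate.
iota [t=178, t=360] → after → candidate.
mu [t=789, t=1022] → after → candidate.
theta [t=948, t=1052] → after → candidate.
zeta [t=634, t=745] → after → candidate.
Among candidates, latest start is t=949 → eta.

eta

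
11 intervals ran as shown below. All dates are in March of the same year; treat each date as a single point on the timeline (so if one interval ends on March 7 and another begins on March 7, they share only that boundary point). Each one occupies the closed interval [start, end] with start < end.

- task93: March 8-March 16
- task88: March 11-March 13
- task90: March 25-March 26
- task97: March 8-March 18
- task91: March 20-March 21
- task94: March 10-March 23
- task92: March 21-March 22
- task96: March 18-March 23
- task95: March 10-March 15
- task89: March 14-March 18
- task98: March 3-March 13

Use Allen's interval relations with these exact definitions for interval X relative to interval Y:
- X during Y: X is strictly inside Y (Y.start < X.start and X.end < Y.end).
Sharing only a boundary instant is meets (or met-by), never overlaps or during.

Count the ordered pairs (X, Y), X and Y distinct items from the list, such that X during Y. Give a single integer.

11

Checking all 110 ordered pairs for relation 'during'; matching pairs in alphabetical order:
(task88, task93): task88 during task93 ✓
(task88, task94): task88 during task94 ✓
(task88, task95): task88 during task95 ✓
(task88, task97): task88 during task97 ✓
(task89, task94): task89 during task94 ✓
(task91, task94): task91 during task94 ✓
(task91, task96): task91 during task96 ✓
(task92, task94): task92 during task94 ✓
(task92, task96): task92 during task96 ✓
(task95, task93): task95 during task93 ✓
(task95, task97): task95 during task97 ✓
Count: 11.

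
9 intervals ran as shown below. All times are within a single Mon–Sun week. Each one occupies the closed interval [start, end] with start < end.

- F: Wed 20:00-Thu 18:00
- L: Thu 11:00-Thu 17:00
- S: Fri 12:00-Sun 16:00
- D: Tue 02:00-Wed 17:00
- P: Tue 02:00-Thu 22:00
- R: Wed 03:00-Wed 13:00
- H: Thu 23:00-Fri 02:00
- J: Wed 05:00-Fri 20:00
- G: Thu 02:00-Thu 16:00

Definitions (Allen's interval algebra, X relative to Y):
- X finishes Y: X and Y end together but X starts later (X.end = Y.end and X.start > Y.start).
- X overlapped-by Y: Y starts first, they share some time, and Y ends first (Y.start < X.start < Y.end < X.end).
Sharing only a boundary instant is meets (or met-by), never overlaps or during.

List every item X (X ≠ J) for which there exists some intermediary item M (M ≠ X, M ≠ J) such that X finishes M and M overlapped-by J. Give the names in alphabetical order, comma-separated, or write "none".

Target J = [Wed 05:00, Fri 20:00].
Intermediaries M with M overlapped-by J: S.
Via S — items with X finishes S: none.
Union: none.

none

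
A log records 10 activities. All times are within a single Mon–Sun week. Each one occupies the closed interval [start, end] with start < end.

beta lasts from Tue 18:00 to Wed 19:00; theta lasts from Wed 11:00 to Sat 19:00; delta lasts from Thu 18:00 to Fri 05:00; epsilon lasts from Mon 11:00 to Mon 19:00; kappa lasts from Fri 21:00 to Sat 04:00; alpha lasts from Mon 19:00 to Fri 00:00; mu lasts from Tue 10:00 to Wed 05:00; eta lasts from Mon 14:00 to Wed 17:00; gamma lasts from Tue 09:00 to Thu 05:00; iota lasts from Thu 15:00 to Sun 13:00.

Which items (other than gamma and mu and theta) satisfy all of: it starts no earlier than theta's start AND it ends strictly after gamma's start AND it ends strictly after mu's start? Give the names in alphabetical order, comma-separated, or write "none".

Conditions: its start is no earlier than theta's start (X.start >= Wed 11:00) AND its end is strictly after gamma's start (X.end > Tue 09:00) AND its end is strictly after mu's start (X.end > Tue 10:00).
alpha: start Mon 19:00 >= Wed 11:00? ✗; end Fri 00:00 > Tue 09:00? ✓; end Fri 00:00 > Tue 10:00? ✓ → no.
beta: start Tue 18:00 >= Wed 11:00? ✗; end Wed 19:00 > Tue 09:00? ✓; end Wed 19:00 > Tue 10:00? ✓ → no.
delta: start Thu 18:00 >= Wed 11:00? ✓; end Fri 05:00 > Tue 09:00? ✓; end Fri 05:00 > Tue 10:00? ✓ → yes.
epsilon: start Mon 11:00 >= Wed 11:00? ✗; end Mon 19:00 > Tue 09:00? ✗; end Mon 19:00 > Tue 10:00? ✗ → no.
eta: start Mon 14:00 >= Wed 11:00? ✗; end Wed 17:00 > Tue 09:00? ✓; end Wed 17:00 > Tue 10:00? ✓ → no.
iota: start Thu 15:00 >= Wed 11:00? ✓; end Sun 13:00 > Tue 09:00? ✓; end Sun 13:00 > Tue 10:00? ✓ → yes.
kappa: start Fri 21:00 >= Wed 11:00? ✓; end Sat 04:00 > Tue 09:00? ✓; end Sat 04:00 > Tue 10:00? ✓ → yes.
Result: delta, iota, kappa.

delta, iota, kappa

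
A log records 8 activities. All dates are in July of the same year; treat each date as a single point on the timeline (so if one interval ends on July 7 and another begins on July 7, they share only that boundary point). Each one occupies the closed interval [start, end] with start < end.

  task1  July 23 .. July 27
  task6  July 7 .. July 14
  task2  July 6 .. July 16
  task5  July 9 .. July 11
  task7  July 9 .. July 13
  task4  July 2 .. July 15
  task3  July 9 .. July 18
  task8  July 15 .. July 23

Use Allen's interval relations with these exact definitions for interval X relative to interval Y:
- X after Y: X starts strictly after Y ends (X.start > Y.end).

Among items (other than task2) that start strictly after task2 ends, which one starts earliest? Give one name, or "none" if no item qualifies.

task1

Target task2 = [July 6, July 16].
task1 [July 23, July 27] → after → candidate.
task3 [July 9, July 18] → overlapped-by → excluded.
task4 [July 2, July 15] → overlaps → excluded.
task5 [July 9, July 11] → during → excluded.
task6 [July 7, July 14] → during → excluded.
task7 [July 9, July 13] → during → excluded.
task8 [July 15, July 23] → overlapped-by → excluded.
Among candidates, earliest start is July 23 → task1.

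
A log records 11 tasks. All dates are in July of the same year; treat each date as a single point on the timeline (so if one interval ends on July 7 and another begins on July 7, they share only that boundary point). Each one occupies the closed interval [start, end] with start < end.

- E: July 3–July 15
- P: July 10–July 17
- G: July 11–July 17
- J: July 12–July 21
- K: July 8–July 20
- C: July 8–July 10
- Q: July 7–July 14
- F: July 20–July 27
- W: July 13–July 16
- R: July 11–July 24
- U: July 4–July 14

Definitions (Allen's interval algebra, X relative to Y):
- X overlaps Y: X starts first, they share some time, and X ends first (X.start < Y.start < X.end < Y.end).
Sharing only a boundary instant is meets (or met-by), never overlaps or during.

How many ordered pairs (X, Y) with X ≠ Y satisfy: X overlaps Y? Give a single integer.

Checking all 110 ordered pairs for relation 'overlaps'; matching pairs in alphabetical order:
(E, G): E overlaps G ✓
(E, J): E overlaps J ✓
(E, K): E overlaps K ✓
(E, P): E overlaps P ✓
(E, R): E overlaps R ✓
(E, W): E overlaps W ✓
(G, J): G overlaps J ✓
(J, F): J overlaps F ✓
(K, J): K overlaps J ✓
(K, R): K overlaps R ✓
(P, J): P overlaps J ✓
(P, R): P overlaps R ✓
(Q, G): Q overlaps G ✓
(Q, J): Q overlaps J ✓
(Q, K): Q overlaps K ✓
(Q, P): Q overlaps P ✓
(Q, R): Q overlaps R ✓
(Q, W): Q overlaps W ✓
(R, F): R overlaps F ✓
(U, G): U overlaps G ✓
(U, J): U overlaps J ✓
(U, K): U overlaps K ✓
(U, P): U overlaps P ✓
(U, R): U overlaps R ✓
... plus 1 further pairs not listed.
Count: 25.

25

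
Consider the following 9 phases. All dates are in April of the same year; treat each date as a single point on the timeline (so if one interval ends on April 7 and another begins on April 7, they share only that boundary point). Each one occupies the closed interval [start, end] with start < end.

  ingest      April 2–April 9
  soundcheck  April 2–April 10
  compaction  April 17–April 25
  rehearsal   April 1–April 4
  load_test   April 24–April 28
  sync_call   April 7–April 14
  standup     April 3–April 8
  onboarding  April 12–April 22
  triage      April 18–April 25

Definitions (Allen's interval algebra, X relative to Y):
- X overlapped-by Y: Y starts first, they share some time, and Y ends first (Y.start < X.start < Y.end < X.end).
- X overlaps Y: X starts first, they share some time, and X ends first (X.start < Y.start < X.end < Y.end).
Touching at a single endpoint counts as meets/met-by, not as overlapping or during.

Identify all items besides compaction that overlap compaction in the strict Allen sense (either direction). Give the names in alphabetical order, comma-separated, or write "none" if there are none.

Target compaction = [April 17, April 25].
ingest [April 2, April 9] → before → no.
load_test [April 24, April 28] → overlapped-by → yes.
onboarding [April 12, April 22] → overlaps → yes.
rehearsal [April 1, April 4] → before → no.
soundcheck [April 2, April 10] → before → no.
standup [April 3, April 8] → before → no.
sync_call [April 7, April 14] → before → no.
triage [April 18, April 25] → finishes → no.
Result: load_test, onboarding.

load_test, onboarding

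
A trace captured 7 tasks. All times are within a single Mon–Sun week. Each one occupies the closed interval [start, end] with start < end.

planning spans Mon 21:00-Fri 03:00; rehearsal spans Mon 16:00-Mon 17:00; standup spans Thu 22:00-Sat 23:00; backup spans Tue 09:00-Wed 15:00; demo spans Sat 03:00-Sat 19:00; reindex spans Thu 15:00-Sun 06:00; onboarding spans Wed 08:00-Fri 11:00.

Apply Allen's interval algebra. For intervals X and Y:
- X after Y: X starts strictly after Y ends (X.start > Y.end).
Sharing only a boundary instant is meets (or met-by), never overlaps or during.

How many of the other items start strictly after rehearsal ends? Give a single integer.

6

Target rehearsal = [Mon 16:00, Mon 17:00].
backup [Tue 09:00, Wed 15:00] → after → counts.
demo [Sat 03:00, Sat 19:00] → after → counts.
onboarding [Wed 08:00, Fri 11:00] → after → counts.
planning [Mon 21:00, Fri 03:00] → after → counts.
reindex [Thu 15:00, Sun 06:00] → after → counts.
standup [Thu 22:00, Sat 23:00] → after → counts.
Total: 6.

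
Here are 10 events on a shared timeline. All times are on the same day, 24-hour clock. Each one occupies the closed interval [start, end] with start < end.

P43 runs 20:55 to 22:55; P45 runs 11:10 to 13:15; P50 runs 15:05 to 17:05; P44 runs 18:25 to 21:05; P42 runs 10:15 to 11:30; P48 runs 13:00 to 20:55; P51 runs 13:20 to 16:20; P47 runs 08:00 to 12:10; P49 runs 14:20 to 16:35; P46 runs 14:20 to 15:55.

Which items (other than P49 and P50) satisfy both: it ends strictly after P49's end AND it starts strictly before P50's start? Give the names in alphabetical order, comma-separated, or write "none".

Conditions: its end is strictly after P49's end (X.end > 16:35) AND its start is strictly before P50's start (X.start < 15:05).
P42: end 11:30 > 16:35? ✗; start 10:15 < 15:05? ✓ → no.
P43: end 22:55 > 16:35? ✓; start 20:55 < 15:05? ✗ → no.
P44: end 21:05 > 16:35? ✓; start 18:25 < 15:05? ✗ → no.
P45: end 13:15 > 16:35? ✗; start 11:10 < 15:05? ✓ → no.
P46: end 15:55 > 16:35? ✗; start 14:20 < 15:05? ✓ → no.
P47: end 12:10 > 16:35? ✗; start 08:00 < 15:05? ✓ → no.
P48: end 20:55 > 16:35? ✓; start 13:00 < 15:05? ✓ → yes.
P51: end 16:20 > 16:35? ✗; start 13:20 < 15:05? ✓ → no.
Result: P48.

P48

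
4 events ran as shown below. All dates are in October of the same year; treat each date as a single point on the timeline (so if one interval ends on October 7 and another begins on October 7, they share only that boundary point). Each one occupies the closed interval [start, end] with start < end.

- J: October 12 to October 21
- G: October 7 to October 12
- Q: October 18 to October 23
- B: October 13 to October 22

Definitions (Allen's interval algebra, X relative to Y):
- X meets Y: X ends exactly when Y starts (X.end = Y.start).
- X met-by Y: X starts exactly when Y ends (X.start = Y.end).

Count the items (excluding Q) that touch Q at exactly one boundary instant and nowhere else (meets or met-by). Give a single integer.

0

Target Q = [October 18, October 23].
B [October 13, October 22] → overlaps → no.
G [October 7, October 12] → before → no.
J [October 12, October 21] → overlaps → no.
Total: 0.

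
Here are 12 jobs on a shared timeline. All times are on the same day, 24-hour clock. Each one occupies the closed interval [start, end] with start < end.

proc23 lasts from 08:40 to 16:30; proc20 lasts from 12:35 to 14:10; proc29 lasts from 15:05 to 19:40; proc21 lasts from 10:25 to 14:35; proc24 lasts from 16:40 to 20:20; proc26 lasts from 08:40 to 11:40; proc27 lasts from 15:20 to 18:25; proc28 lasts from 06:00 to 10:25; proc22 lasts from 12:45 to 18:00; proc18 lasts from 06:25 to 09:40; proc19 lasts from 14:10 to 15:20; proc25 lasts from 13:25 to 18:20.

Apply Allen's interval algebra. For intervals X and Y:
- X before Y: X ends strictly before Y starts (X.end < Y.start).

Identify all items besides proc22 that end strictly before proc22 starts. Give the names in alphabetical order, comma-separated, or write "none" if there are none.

proc18, proc26, proc28

Target proc22 = [12:45, 18:00].
proc18 [06:25, 09:40] → before → yes.
proc19 [14:10, 15:20] → during → no.
proc20 [12:35, 14:10] → overlaps → no.
proc21 [10:25, 14:35] → overlaps → no.
proc23 [08:40, 16:30] → overlaps → no.
proc24 [16:40, 20:20] → overlapped-by → no.
proc25 [13:25, 18:20] → overlapped-by → no.
proc26 [08:40, 11:40] → before → yes.
proc27 [15:20, 18:25] → overlapped-by → no.
proc28 [06:00, 10:25] → before → yes.
proc29 [15:05, 19:40] → overlapped-by → no.
Result: proc18, proc26, proc28.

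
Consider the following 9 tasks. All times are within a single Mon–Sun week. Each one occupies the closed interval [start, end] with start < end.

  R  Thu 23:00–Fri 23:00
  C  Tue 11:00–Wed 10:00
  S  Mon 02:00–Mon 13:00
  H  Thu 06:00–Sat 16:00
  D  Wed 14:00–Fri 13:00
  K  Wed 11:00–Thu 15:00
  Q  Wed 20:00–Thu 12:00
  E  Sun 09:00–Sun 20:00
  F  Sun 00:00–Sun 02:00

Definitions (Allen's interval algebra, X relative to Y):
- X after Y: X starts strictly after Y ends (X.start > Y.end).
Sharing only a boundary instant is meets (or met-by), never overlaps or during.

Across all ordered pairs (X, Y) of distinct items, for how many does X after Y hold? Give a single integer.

Checking all 72 ordered pairs for relation 'after'; matching pairs in alphabetical order:
(C, S): C after S ✓
(D, C): D after C ✓
(D, S): D after S ✓
(E, C): E after C ✓
(E, D): E after D ✓
(E, F): E after F ✓
(E, H): E after H ✓
(E, K): E after K ✓
(E, Q): E after Q ✓
(E, R): E after R ✓
(E, S): E after S ✓
(F, C): F after C ✓
(F, D): F after D ✓
(F, H): F after H ✓
(F, K): F after K ✓
(F, Q): F after Q ✓
(F, R): F after R ✓
(F, S): F after S ✓
(H, C): H after C ✓
(H, S): H after S ✓
(K, C): K after C ✓
(K, S): K after S ✓
(Q, C): Q after C ✓
(Q, S): Q after S ✓
... plus 4 further pairs not listed.
Count: 28.

28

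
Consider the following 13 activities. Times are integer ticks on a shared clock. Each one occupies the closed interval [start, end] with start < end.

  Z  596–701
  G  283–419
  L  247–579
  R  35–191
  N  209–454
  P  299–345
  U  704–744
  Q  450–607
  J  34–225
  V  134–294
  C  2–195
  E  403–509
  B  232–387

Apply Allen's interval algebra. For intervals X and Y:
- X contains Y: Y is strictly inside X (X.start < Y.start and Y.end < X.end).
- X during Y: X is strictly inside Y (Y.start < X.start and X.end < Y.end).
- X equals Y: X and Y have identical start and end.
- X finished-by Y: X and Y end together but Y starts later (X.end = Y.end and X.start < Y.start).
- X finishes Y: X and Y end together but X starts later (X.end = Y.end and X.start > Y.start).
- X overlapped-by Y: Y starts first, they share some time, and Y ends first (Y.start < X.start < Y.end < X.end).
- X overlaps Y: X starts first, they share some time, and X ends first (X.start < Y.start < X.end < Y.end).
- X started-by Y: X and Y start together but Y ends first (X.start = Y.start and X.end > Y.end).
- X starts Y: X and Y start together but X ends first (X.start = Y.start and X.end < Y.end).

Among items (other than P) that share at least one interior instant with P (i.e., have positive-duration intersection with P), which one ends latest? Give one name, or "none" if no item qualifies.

L

Target P = [299, 345].
B [232, 387] → contains → candidate.
C [2, 195] → before → excluded.
E [403, 509] → after → excluded.
G [283, 419] → contains → candidate.
J [34, 225] → before → excluded.
L [247, 579] → contains → candidate.
N [209, 454] → contains → candidate.
Q [450, 607] → after → excluded.
R [35, 191] → before → excluded.
U [704, 744] → after → excluded.
V [134, 294] → before → excluded.
Z [596, 701] → after → excluded.
Among candidates, latest end is 579 → L.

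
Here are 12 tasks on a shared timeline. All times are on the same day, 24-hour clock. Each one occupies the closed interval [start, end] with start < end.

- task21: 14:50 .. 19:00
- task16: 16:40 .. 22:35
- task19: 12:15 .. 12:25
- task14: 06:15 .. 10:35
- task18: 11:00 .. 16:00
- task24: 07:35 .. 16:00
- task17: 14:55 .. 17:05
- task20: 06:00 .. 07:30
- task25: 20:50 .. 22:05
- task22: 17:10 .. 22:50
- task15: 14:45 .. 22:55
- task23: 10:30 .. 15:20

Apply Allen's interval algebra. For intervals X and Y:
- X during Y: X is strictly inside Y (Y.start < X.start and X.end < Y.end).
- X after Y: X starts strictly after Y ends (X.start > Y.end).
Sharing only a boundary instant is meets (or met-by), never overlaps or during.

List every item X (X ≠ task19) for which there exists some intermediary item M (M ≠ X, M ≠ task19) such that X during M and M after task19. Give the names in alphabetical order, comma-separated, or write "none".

task16, task17, task21, task22, task25

Target task19 = [12:15, 12:25].
Intermediaries M with M after task19: task15, task16, task17, task21, task22, task25.
Via task15 — items with X during task15: task16, task17, task21, task22, task25.
Via task16 — items with X during task16: task25.
Via task17 — items with X during task17: none.
Via task21 — items with X during task21: task17.
Via task22 — items with X during task22: task25.
Via task25 — items with X during task25: none.
Union: task16, task17, task21, task22, task25.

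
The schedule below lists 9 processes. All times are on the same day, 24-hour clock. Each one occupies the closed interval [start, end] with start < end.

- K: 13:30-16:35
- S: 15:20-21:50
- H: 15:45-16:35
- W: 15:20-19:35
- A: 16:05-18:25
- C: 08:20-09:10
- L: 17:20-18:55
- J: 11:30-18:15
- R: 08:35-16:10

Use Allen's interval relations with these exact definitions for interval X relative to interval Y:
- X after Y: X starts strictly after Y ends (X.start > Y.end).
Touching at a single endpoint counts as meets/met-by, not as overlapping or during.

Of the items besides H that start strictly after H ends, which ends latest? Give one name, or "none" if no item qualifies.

L

Target H = [15:45, 16:35].
A [16:05, 18:25] → overlapped-by → excluded.
C [08:20, 09:10] → before → excluded.
J [11:30, 18:15] → contains → excluded.
K [13:30, 16:35] → finished-by → excluded.
L [17:20, 18:55] → after → candidate.
R [08:35, 16:10] → overlaps → excluded.
S [15:20, 21:50] → contains → excluded.
W [15:20, 19:35] → contains → excluded.
Among candidates, latest end is 18:55 → L.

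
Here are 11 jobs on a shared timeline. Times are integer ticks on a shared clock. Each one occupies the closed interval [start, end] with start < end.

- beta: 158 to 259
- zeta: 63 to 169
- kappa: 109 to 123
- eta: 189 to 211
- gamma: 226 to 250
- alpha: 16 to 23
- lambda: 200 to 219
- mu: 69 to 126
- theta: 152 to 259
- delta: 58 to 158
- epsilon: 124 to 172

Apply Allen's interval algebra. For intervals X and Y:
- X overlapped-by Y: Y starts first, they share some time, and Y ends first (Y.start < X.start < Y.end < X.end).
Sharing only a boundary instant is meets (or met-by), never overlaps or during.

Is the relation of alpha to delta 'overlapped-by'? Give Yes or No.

No

alpha = [16, 23], delta = [58, 158].
Actual relation of alpha to delta: before.
Asked whether 'overlapped-by' holds → No.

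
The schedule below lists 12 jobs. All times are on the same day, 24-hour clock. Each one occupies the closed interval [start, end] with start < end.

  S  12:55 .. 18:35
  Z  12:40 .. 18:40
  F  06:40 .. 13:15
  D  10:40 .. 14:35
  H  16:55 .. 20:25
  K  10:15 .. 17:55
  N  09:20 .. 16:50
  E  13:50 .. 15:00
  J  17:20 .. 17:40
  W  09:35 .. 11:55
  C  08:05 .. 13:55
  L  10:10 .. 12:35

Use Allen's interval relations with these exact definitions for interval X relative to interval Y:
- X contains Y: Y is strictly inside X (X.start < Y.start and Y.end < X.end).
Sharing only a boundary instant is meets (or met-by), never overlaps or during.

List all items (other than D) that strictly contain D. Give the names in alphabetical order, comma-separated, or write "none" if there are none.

Target D = [10:40, 14:35].
C [08:05, 13:55] → overlaps → no.
E [13:50, 15:00] → overlapped-by → no.
F [06:40, 13:15] → overlaps → no.
H [16:55, 20:25] → after → no.
J [17:20, 17:40] → after → no.
K [10:15, 17:55] → contains → yes.
L [10:10, 12:35] → overlaps → no.
N [09:20, 16:50] → contains → yes.
S [12:55, 18:35] → overlapped-by → no.
W [09:35, 11:55] → overlaps → no.
Z [12:40, 18:40] → overlapped-by → no.
Result: K, N.

K, N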